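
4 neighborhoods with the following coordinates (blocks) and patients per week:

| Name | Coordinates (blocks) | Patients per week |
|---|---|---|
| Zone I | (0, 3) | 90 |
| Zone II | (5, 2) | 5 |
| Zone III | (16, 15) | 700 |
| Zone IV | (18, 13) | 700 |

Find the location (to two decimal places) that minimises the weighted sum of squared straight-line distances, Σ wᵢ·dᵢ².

The minimiser of Σwᵢ‖p−pᵢ‖² is the weighted centroid p* = (Σwᵢpᵢ)/(Σwᵢ).
Σwᵢ = 1495.
Σwᵢxᵢ = 90·0 + 5·5 + 700·16 + 700·18 = 23825.
Σwᵢyᵢ = 90·3 + 5·2 + 700·15 + 700·13 = 19880.
x* = 23825/1495 = 15.94, y* = 19880/1495 = 13.30.

(15.94, 13.30)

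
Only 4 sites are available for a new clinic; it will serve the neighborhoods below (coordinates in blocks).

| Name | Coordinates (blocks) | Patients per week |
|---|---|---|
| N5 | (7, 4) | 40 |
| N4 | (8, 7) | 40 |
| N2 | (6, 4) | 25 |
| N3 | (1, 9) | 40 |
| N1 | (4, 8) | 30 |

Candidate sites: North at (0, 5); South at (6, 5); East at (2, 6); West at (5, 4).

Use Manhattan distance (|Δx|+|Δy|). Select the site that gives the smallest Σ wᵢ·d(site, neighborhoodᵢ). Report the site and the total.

South, total 775 blocks

Total weighted distance at each candidate:
  North (0, 5): total = 1305
  South (6, 5): total = 775
  East (2, 6): total = 990
  West (5, 4): total = 855
Minimum is at South with total 775 blocks.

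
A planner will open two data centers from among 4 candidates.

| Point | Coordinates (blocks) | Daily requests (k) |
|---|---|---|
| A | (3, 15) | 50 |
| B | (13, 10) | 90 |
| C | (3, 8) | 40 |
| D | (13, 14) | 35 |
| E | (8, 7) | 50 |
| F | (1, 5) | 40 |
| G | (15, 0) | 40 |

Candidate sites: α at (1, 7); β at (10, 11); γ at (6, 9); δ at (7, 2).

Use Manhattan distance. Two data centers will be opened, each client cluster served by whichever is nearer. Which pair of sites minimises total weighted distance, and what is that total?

Evaluate every pair (each demand assigned to the nearer of the two):
  {α, β}: total = 2210
  {β, γ}: total = 2380
  {β, δ}: total = 2580
  {α, γ}: total = 2710
  {γ, δ}: total = 2710
  {α, δ}: total = 3290
Best pair: {α, β} with total 2210.

{α, β}, total 2210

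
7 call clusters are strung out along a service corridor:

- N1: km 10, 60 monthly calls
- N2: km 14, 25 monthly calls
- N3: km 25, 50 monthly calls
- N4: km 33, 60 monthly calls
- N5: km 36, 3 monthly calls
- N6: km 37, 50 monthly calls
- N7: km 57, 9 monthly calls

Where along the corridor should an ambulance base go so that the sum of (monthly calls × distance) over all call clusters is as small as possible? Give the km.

x = 25

For a sum of weighted absolute distances on a line, the optimum is the weighted median (not the mean). Total weight W = 257; half-weight = 128.5.
Sort by position and accumulate weight:
  km 10 (N1, w=60) → cum 60
  km 14 (N2, w=25) → cum 85
  km 25 (N3, w=50) → cum 135  ≥ 128.5 → median here
  km 33 (N4, w=60) → cum 195
  km 36 (N5, w=3) → cum 198
  km 37 (N6, w=50) → cum 248
  km 57 (N7, w=9) → cum 257
Optimal location: km 25.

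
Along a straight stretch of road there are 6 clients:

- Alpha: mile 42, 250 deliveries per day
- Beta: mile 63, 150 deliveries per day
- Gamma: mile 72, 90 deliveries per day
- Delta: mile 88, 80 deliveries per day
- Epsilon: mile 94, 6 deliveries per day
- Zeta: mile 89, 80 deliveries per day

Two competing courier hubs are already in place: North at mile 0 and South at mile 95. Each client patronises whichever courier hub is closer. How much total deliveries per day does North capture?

The indifferent point is the midpoint (0+95)/2 = 47.5; clients left of it (closer to North at 0) go to North, those right go to South.
  Alpha at 42 (w=250) → North
  Beta at 63 (w=150) → South
  Gamma at 72 (w=90) → South
  Delta at 88 (w=80) → South
  Zeta at 89 (w=80) → South
  Epsilon at 94 (w=6) → South
North captures 250; South captures 406.

250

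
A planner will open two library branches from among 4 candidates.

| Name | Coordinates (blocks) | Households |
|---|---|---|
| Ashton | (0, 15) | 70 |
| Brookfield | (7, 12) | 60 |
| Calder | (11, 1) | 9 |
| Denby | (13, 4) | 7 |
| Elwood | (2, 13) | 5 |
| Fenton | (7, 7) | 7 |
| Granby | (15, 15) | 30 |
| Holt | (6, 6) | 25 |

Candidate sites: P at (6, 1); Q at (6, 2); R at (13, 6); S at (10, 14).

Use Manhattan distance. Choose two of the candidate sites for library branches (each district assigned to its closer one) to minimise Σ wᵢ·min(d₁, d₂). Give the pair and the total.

{Q, S}, total 1554

Evaluate every pair (each demand assigned to the nearer of the two):
  {Q, S}: total = 1554
  {P, S}: total = 1584
  {R, S}: total = 1596
  {Q, R}: total = 2605
  {P, R}: total = 2763
  {P, Q}: total = 2975
Best pair: {Q, S} with total 1554.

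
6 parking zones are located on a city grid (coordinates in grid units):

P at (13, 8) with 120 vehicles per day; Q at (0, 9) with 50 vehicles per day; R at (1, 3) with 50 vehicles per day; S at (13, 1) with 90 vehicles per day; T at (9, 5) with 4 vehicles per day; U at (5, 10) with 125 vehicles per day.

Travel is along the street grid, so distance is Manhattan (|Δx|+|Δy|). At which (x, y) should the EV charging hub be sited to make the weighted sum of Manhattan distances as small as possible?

Manhattan distance separates: Σwᵢ(|x−xᵢ|+|y−yᵢ|) = Σwᵢ|x−xᵢ| + Σwᵢ|y−yᵢ|, so x and y are optimised independently as 1-D weighted medians.
Total weight W = 439; half = 219.5.
x-coordinate, sorted with cumulative weight:
  x=0 (Q, w=50) cum 50
  x=1 (R, w=50) cum 100
  x=5 (U, w=125) cum 225  ← median
  x=9 (T, w=4) cum 229
  x=13 (P, w=120) cum 349
  x=13 (S, w=90) cum 439
⇒ x* = 5
y-coordinate, sorted with cumulative weight:
  y=1 (S, w=90) cum 90
  y=3 (R, w=50) cum 140
  y=5 (T, w=4) cum 144
  y=8 (P, w=120) cum 264  ← median
  y=9 (Q, w=50) cum 314
  y=10 (U, w=125) cum 439
⇒ y* = 8

(5, 8)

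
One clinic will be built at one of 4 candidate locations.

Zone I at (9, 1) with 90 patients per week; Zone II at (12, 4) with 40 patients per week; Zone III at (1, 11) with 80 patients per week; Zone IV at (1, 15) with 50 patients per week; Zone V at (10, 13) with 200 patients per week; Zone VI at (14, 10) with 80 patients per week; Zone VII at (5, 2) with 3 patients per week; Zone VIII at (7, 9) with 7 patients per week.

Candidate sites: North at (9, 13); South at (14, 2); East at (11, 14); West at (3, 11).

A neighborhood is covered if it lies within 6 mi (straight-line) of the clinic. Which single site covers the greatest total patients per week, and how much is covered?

North, covering 287

Coverage radius r = 6 mi; a point is covered iff (Δx)²+(Δy)² ≤ 6² = 36.
  North (9, 13): covers {Zone V, Zone VI, Zone VIII} → 287
  South (14, 2): covers {Zone I, Zone II} → 130
  East (11, 14): covers {Zone V, Zone VI} → 280
  West (3, 11): covers {Zone III, Zone IV, Zone VIII} → 137
Maximum coverage at North: 287 patients per week.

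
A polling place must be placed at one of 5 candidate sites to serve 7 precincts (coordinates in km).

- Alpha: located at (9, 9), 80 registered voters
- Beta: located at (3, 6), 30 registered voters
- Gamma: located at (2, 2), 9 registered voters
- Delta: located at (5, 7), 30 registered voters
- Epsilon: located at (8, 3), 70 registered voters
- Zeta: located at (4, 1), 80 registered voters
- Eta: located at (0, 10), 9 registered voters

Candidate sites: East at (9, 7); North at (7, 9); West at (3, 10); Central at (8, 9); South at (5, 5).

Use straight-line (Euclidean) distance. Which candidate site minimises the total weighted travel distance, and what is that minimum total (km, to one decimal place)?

Total weighted distance at each candidate:
  East (9, 7): total = 1538.7
  North (7, 9): total = 1645.2
  West (3, 10): total = 2140.9
  Central (8, 9): total = 1654.2
  South (5, 5): total = 1263.7
Minimum is at South with total 1263.7 km.

South, total 1263.7 km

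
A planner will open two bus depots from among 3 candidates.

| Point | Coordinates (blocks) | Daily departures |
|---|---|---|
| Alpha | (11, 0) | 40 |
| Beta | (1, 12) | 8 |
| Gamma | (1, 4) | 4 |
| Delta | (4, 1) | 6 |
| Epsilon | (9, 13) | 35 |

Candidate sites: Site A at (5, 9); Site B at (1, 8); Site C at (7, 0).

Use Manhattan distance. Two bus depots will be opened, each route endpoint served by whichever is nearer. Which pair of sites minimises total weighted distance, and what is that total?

Evaluate every pair (each demand assigned to the nearer of the two):
  {Site A, Site C}: total = 556
  {Site B, Site C}: total = 687
  {Site A, Site B}: total = 982
Best pair: {Site A, Site C} with total 556.

{Site A, Site C}, total 556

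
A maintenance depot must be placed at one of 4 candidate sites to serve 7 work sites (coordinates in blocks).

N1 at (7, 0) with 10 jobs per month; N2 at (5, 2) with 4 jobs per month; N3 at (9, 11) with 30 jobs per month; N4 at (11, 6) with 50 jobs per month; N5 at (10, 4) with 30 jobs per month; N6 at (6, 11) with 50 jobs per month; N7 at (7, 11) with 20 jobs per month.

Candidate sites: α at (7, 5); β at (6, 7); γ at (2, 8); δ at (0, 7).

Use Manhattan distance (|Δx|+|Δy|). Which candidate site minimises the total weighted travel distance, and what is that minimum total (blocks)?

Total weighted distance at each candidate:
  α (7, 5): total = 1150
  β (6, 7): total = 1124
  γ (2, 8): total = 1886
  δ (0, 7): total = 2280
Minimum is at β with total 1124 blocks.

β, total 1124 blocks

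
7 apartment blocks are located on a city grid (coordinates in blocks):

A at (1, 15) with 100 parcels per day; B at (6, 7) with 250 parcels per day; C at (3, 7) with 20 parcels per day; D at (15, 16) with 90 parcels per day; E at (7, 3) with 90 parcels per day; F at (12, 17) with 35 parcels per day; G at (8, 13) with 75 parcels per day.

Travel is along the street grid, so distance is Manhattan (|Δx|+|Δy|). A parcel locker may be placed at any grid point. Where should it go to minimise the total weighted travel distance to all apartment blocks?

Manhattan distance separates: Σwᵢ(|x−xᵢ|+|y−yᵢ|) = Σwᵢ|x−xᵢ| + Σwᵢ|y−yᵢ|, so x and y are optimised independently as 1-D weighted medians.
Total weight W = 660; half = 330.
x-coordinate, sorted with cumulative weight:
  x=1 (A, w=100) cum 100
  x=3 (C, w=20) cum 120
  x=6 (B, w=250) cum 370  ← median
  x=7 (E, w=90) cum 460
  x=8 (G, w=75) cum 535
  x=12 (F, w=35) cum 570
  x=15 (D, w=90) cum 660
⇒ x* = 6
y-coordinate, sorted with cumulative weight:
  y=3 (E, w=90) cum 90
  y=7 (B, w=250) cum 340  ← median
  y=7 (C, w=20) cum 360
  y=13 (G, w=75) cum 435
  y=15 (A, w=100) cum 535
  y=16 (D, w=90) cum 625
  y=17 (F, w=35) cum 660
⇒ y* = 7

(6, 7)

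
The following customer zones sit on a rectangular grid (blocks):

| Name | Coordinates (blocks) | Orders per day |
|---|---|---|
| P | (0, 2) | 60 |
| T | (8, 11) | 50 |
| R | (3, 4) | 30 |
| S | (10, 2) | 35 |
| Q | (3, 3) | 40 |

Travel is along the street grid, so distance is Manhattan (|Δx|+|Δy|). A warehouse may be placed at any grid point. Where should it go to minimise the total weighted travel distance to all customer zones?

Manhattan distance separates: Σwᵢ(|x−xᵢ|+|y−yᵢ|) = Σwᵢ|x−xᵢ| + Σwᵢ|y−yᵢ|, so x and y are optimised independently as 1-D weighted medians.
Total weight W = 215; half = 107.5.
x-coordinate, sorted with cumulative weight:
  x=0 (P, w=60) cum 60
  x=3 (R, w=30) cum 90
  x=3 (Q, w=40) cum 130  ← median
  x=8 (T, w=50) cum 180
  x=10 (S, w=35) cum 215
⇒ x* = 3
y-coordinate, sorted with cumulative weight:
  y=2 (P, w=60) cum 60
  y=2 (S, w=35) cum 95
  y=3 (Q, w=40) cum 135  ← median
  y=4 (R, w=30) cum 165
  y=11 (T, w=50) cum 215
⇒ y* = 3

(3, 3)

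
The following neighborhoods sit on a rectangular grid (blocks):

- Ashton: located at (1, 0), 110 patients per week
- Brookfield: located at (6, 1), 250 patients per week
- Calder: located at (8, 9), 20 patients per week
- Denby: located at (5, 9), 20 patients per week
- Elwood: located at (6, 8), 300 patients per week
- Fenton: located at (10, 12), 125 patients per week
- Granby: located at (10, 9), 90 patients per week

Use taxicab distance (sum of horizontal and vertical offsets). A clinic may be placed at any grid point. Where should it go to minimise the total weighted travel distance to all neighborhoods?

Manhattan distance separates: Σwᵢ(|x−xᵢ|+|y−yᵢ|) = Σwᵢ|x−xᵢ| + Σwᵢ|y−yᵢ|, so x and y are optimised independently as 1-D weighted medians.
Total weight W = 915; half = 457.5.
x-coordinate, sorted with cumulative weight:
  x=1 (Ashton, w=110) cum 110
  x=5 (Denby, w=20) cum 130
  x=6 (Brookfield, w=250) cum 380
  x=6 (Elwood, w=300) cum 680  ← median
  x=8 (Calder, w=20) cum 700
  x=10 (Fenton, w=125) cum 825
  x=10 (Granby, w=90) cum 915
⇒ x* = 6
y-coordinate, sorted with cumulative weight:
  y=0 (Ashton, w=110) cum 110
  y=1 (Brookfield, w=250) cum 360
  y=8 (Elwood, w=300) cum 660  ← median
  y=9 (Calder, w=20) cum 680
  y=9 (Denby, w=20) cum 700
  y=9 (Granby, w=90) cum 790
  y=12 (Fenton, w=125) cum 915
⇒ y* = 8

(6, 8)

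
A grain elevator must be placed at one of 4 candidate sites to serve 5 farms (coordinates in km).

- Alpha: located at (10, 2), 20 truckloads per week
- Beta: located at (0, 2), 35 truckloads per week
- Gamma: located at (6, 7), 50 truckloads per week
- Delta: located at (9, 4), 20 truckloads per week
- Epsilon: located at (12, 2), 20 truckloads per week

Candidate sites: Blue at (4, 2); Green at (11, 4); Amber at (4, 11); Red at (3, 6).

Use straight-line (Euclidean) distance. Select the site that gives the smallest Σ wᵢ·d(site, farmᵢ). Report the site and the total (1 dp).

Total weighted distance at each candidate:
  Blue (4, 2): total = 797.0
  Green (11, 4): total = 812.3
  Amber (4, 11): total = 1197.5
  Red (3, 6): total = 817.8
Minimum is at Blue with total 797.0 km.

Blue, total 797.0 km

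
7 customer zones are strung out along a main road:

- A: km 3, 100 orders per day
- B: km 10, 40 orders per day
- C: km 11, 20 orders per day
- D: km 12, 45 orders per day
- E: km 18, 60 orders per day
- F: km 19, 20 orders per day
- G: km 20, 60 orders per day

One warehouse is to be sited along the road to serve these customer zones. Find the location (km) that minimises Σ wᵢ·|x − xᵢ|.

For a sum of weighted absolute distances on a line, the optimum is the weighted median (not the mean). Total weight W = 345; half-weight = 172.5.
Sort by position and accumulate weight:
  km 3 (A, w=100) → cum 100
  km 10 (B, w=40) → cum 140
  km 11 (C, w=20) → cum 160
  km 12 (D, w=45) → cum 205  ≥ 172.5 → median here
  km 18 (E, w=60) → cum 265
  km 19 (F, w=20) → cum 285
  km 20 (G, w=60) → cum 345
Optimal location: km 12.

x = 12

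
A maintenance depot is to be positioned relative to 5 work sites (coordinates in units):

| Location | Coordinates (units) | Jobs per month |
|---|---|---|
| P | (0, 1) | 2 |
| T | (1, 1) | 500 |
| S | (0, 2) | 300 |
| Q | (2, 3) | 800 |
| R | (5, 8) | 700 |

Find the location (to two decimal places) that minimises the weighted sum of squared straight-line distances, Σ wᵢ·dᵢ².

The minimiser of Σwᵢ‖p−pᵢ‖² is the weighted centroid p* = (Σwᵢpᵢ)/(Σwᵢ).
Σwᵢ = 2302.
Σwᵢxᵢ = 2·0 + 500·1 + 300·0 + 800·2 + 700·5 = 5600.
Σwᵢyᵢ = 2·1 + 500·1 + 300·2 + 800·3 + 700·8 = 9102.
x* = 5600/2302 = 2.43, y* = 9102/2302 = 3.95.

(2.43, 3.95)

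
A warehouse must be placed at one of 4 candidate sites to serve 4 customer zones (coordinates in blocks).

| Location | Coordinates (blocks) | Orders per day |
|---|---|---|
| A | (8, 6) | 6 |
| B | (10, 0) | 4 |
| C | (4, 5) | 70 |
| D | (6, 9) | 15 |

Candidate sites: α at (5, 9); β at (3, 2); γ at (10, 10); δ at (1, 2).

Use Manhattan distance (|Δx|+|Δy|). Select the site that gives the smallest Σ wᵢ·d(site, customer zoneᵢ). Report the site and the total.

α, total 457 blocks

Total weighted distance at each candidate:
  α (5, 9): total = 457
  β (3, 2): total = 520
  γ (10, 10): total = 921
  δ (1, 2): total = 710
Minimum is at α with total 457 blocks.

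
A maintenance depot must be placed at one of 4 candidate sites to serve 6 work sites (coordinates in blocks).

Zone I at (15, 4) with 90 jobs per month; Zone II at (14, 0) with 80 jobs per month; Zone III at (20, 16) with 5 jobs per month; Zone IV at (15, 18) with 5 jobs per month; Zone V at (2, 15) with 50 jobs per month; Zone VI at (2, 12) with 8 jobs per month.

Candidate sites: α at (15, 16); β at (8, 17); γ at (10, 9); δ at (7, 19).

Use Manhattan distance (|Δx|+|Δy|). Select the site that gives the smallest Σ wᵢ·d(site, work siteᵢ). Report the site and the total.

Total weighted distance at each candidate:
  α (15, 16): total = 3311
  β (8, 17): total = 4233
  γ (10, 9): total = 2883
  δ (7, 19): total = 4821
Minimum is at γ with total 2883 blocks.

γ, total 2883 blocks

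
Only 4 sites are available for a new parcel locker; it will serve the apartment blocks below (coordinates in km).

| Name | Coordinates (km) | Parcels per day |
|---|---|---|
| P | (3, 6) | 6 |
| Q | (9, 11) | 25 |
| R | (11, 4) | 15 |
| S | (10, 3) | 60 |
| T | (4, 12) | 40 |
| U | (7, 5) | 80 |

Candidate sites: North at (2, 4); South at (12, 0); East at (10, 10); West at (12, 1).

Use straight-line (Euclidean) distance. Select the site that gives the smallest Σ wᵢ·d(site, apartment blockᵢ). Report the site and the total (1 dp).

Total weighted distance at each candidate:
  North (2, 4): total = 1617.4
  South (12, 0): total = 1770.7
  East (10, 10): total = 1314.4
  West (12, 1): total = 1596.2
Minimum is at East with total 1314.4 km.

East, total 1314.4 km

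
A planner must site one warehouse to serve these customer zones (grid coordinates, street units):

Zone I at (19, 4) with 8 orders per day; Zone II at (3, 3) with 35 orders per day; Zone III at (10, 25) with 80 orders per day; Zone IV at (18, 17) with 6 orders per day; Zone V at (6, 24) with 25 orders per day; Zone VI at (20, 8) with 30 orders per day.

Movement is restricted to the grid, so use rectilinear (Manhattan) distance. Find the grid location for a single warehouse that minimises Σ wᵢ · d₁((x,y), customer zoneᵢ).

Manhattan distance separates: Σwᵢ(|x−xᵢ|+|y−yᵢ|) = Σwᵢ|x−xᵢ| + Σwᵢ|y−yᵢ|, so x and y are optimised independently as 1-D weighted medians.
Total weight W = 184; half = 92.
x-coordinate, sorted with cumulative weight:
  x=3 (Zone II, w=35) cum 35
  x=6 (Zone V, w=25) cum 60
  x=10 (Zone III, w=80) cum 140  ← median
  x=18 (Zone IV, w=6) cum 146
  x=19 (Zone I, w=8) cum 154
  x=20 (Zone VI, w=30) cum 184
⇒ x* = 10
y-coordinate, sorted with cumulative weight:
  y=3 (Zone II, w=35) cum 35
  y=4 (Zone I, w=8) cum 43
  y=8 (Zone VI, w=30) cum 73
  y=17 (Zone IV, w=6) cum 79
  y=24 (Zone V, w=25) cum 104  ← median
  y=25 (Zone III, w=80) cum 184
⇒ y* = 24

(10, 24)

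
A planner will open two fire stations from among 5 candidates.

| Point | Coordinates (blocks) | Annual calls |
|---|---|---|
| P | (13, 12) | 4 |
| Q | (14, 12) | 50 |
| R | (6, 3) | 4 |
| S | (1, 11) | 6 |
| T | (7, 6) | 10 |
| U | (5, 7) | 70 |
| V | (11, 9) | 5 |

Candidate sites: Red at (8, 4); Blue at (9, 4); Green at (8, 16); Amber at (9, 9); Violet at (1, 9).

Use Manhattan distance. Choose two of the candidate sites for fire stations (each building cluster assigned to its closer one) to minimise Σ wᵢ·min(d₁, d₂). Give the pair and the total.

Evaluate every pair (each demand assigned to the nearer of the two):
  {Amber, Violet}: total = 956
  {Red, Amber}: total = 960
  {Blue, Amber}: total = 974
  {Green, Amber}: total = 1004
  {Red, Green}: total = 1110
  {Green, Violet}: total = 1152
  {Blue, Green}: total = 1189
  {Blue, Violet}: total = 1221
  {Red, Violet}: total = 1266
  {Red, Blue}: total = 1279
Best pair: {Amber, Violet} with total 956.

{Amber, Violet}, total 956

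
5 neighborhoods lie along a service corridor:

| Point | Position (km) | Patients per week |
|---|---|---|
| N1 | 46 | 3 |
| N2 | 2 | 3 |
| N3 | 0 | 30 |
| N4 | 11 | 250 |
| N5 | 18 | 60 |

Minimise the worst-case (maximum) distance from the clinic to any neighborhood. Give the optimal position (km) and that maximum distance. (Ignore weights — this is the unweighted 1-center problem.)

location 23, max distance 23

The 1-center on a line is the midpoint of the two extreme points: leftmost at 0, rightmost at 46.
Optimal location = (0 + 46)/2 = 23; maximum distance = (46 − 0)/2 = 23.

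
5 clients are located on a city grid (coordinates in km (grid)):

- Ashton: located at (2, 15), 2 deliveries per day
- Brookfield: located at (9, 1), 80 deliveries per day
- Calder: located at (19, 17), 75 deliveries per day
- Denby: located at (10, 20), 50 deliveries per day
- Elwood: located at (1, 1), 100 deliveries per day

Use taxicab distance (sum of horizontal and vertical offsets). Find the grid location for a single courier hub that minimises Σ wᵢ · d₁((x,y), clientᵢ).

Manhattan distance separates: Σwᵢ(|x−xᵢ|+|y−yᵢ|) = Σwᵢ|x−xᵢ| + Σwᵢ|y−yᵢ|, so x and y are optimised independently as 1-D weighted medians.
Total weight W = 307; half = 153.5.
x-coordinate, sorted with cumulative weight:
  x=1 (Elwood, w=100) cum 100
  x=2 (Ashton, w=2) cum 102
  x=9 (Brookfield, w=80) cum 182  ← median
  x=10 (Denby, w=50) cum 232
  x=19 (Calder, w=75) cum 307
⇒ x* = 9
y-coordinate, sorted with cumulative weight:
  y=1 (Brookfield, w=80) cum 80
  y=1 (Elwood, w=100) cum 180  ← median
  y=15 (Ashton, w=2) cum 182
  y=17 (Calder, w=75) cum 257
  y=20 (Denby, w=50) cum 307
⇒ y* = 1

(9, 1)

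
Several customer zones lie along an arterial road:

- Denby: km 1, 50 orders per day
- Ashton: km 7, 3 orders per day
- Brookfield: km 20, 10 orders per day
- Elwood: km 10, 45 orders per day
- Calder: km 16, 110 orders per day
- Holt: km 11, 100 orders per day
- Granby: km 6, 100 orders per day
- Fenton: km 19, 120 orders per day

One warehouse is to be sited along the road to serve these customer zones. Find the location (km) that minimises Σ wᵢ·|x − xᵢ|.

For a sum of weighted absolute distances on a line, the optimum is the weighted median (not the mean). Total weight W = 538; half-weight = 269.
Sort by position and accumulate weight:
  km 1 (Denby, w=50) → cum 50
  km 6 (Granby, w=100) → cum 150
  km 7 (Ashton, w=3) → cum 153
  km 10 (Elwood, w=45) → cum 198
  km 11 (Holt, w=100) → cum 298  ≥ 269 → median here
  km 16 (Calder, w=110) → cum 408
  km 19 (Fenton, w=120) → cum 528
  km 20 (Brookfield, w=10) → cum 538
Optimal location: km 11.

x = 11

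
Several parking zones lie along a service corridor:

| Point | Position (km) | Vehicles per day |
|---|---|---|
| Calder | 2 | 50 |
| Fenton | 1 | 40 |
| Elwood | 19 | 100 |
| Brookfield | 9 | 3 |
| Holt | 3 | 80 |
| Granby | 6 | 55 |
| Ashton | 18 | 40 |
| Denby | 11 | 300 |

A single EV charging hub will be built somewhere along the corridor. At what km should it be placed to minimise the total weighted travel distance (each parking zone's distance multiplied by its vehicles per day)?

For a sum of weighted absolute distances on a line, the optimum is the weighted median (not the mean). Total weight W = 668; half-weight = 334.
Sort by position and accumulate weight:
  km 1 (Fenton, w=40) → cum 40
  km 2 (Calder, w=50) → cum 90
  km 3 (Holt, w=80) → cum 170
  km 6 (Granby, w=55) → cum 225
  km 9 (Brookfield, w=3) → cum 228
  km 11 (Denby, w=300) → cum 528  ≥ 334 → median here
  km 18 (Ashton, w=40) → cum 568
  km 19 (Elwood, w=100) → cum 668
Optimal location: km 11.

x = 11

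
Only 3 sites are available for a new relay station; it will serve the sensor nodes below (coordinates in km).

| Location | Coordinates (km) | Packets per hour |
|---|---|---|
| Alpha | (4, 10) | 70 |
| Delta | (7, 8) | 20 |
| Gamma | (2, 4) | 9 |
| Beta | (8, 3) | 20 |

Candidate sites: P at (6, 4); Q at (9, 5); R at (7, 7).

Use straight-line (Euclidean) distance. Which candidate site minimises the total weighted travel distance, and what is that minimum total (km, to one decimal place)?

R, total 451.9 km

Total weighted distance at each candidate:
  P (6, 4): total = 605.9
  Q (9, 5): total = 675.4
  R (7, 7): total = 451.9
Minimum is at R with total 451.9 km.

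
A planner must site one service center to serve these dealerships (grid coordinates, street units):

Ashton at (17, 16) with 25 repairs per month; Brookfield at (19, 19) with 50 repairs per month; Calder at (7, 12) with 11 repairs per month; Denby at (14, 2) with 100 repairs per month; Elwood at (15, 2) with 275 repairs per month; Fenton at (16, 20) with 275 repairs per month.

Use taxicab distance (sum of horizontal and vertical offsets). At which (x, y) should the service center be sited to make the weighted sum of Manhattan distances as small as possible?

(15, 2)

Manhattan distance separates: Σwᵢ(|x−xᵢ|+|y−yᵢ|) = Σwᵢ|x−xᵢ| + Σwᵢ|y−yᵢ|, so x and y are optimised independently as 1-D weighted medians.
Total weight W = 736; half = 368.
x-coordinate, sorted with cumulative weight:
  x=7 (Calder, w=11) cum 11
  x=14 (Denby, w=100) cum 111
  x=15 (Elwood, w=275) cum 386  ← median
  x=16 (Fenton, w=275) cum 661
  x=17 (Ashton, w=25) cum 686
  x=19 (Brookfield, w=50) cum 736
⇒ x* = 15
y-coordinate, sorted with cumulative weight:
  y=2 (Denby, w=100) cum 100
  y=2 (Elwood, w=275) cum 375  ← median
  y=12 (Calder, w=11) cum 386
  y=16 (Ashton, w=25) cum 411
  y=19 (Brookfield, w=50) cum 461
  y=20 (Fenton, w=275) cum 736
⇒ y* = 2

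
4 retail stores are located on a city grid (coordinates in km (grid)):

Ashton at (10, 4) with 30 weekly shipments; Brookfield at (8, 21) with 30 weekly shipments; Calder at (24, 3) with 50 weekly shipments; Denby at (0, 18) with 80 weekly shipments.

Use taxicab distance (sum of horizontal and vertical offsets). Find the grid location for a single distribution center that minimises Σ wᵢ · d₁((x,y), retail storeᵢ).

(8, 18)

Manhattan distance separates: Σwᵢ(|x−xᵢ|+|y−yᵢ|) = Σwᵢ|x−xᵢ| + Σwᵢ|y−yᵢ|, so x and y are optimised independently as 1-D weighted medians.
Total weight W = 190; half = 95.
x-coordinate, sorted with cumulative weight:
  x=0 (Denby, w=80) cum 80
  x=8 (Brookfield, w=30) cum 110  ← median
  x=10 (Ashton, w=30) cum 140
  x=24 (Calder, w=50) cum 190
⇒ x* = 8
y-coordinate, sorted with cumulative weight:
  y=3 (Calder, w=50) cum 50
  y=4 (Ashton, w=30) cum 80
  y=18 (Denby, w=80) cum 160  ← median
  y=21 (Brookfield, w=30) cum 190
⇒ y* = 18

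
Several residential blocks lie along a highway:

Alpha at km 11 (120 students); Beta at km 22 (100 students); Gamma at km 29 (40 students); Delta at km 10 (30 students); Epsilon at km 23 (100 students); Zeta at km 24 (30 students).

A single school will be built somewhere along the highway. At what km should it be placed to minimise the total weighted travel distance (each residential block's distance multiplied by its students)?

For a sum of weighted absolute distances on a line, the optimum is the weighted median (not the mean). Total weight W = 420; half-weight = 210.
Sort by position and accumulate weight:
  km 10 (Delta, w=30) → cum 30
  km 11 (Alpha, w=120) → cum 150
  km 22 (Beta, w=100) → cum 250  ≥ 210 → median here
  km 23 (Epsilon, w=100) → cum 350
  km 24 (Zeta, w=30) → cum 380
  km 29 (Gamma, w=40) → cum 420
Optimal location: km 22.

x = 22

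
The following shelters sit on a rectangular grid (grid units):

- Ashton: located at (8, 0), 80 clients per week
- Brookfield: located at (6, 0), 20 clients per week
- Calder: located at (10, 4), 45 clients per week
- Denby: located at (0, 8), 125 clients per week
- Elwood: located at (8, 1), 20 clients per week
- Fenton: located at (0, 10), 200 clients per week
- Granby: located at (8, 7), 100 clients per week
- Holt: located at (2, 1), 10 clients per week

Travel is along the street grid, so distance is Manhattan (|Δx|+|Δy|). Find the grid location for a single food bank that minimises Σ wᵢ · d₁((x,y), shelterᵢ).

Manhattan distance separates: Σwᵢ(|x−xᵢ|+|y−yᵢ|) = Σwᵢ|x−xᵢ| + Σwᵢ|y−yᵢ|, so x and y are optimised independently as 1-D weighted medians.
Total weight W = 600; half = 300.
x-coordinate, sorted with cumulative weight:
  x=0 (Denby, w=125) cum 125
  x=0 (Fenton, w=200) cum 325  ← median
  x=2 (Holt, w=10) cum 335
  x=6 (Brookfield, w=20) cum 355
  x=8 (Ashton, w=80) cum 435
  x=8 (Elwood, w=20) cum 455
  x=8 (Granby, w=100) cum 555
  x=10 (Calder, w=45) cum 600
⇒ x* = 0
y-coordinate, sorted with cumulative weight:
  y=0 (Ashton, w=80) cum 80
  y=0 (Brookfield, w=20) cum 100
  y=1 (Elwood, w=20) cum 120
  y=1 (Holt, w=10) cum 130
  y=4 (Calder, w=45) cum 175
  y=7 (Granby, w=100) cum 275
  y=8 (Denby, w=125) cum 400  ← median
  y=10 (Fenton, w=200) cum 600
⇒ y* = 8

(0, 8)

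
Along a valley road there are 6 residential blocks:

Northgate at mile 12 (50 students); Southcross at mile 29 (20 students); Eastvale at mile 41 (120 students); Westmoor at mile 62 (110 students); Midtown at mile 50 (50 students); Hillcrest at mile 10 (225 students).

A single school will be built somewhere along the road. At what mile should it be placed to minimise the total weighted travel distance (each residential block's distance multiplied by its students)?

x = 29

For a sum of weighted absolute distances on a line, the optimum is the weighted median (not the mean). Total weight W = 575; half-weight = 287.5.
Sort by position and accumulate weight:
  mile 10 (Hillcrest, w=225) → cum 225
  mile 12 (Northgate, w=50) → cum 275
  mile 29 (Southcross, w=20) → cum 295  ≥ 287.5 → median here
  mile 41 (Eastvale, w=120) → cum 415
  mile 50 (Midtown, w=50) → cum 465
  mile 62 (Westmoor, w=110) → cum 575
Optimal location: mile 29.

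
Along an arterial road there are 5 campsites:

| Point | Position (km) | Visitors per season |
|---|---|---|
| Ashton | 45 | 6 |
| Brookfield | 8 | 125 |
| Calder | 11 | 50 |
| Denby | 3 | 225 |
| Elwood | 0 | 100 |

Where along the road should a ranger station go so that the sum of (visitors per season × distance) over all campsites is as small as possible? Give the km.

x = 3

For a sum of weighted absolute distances on a line, the optimum is the weighted median (not the mean). Total weight W = 506; half-weight = 253.
Sort by position and accumulate weight:
  km 0 (Elwood, w=100) → cum 100
  km 3 (Denby, w=225) → cum 325  ≥ 253 → median here
  km 8 (Brookfield, w=125) → cum 450
  km 11 (Calder, w=50) → cum 500
  km 45 (Ashton, w=6) → cum 506
Optimal location: km 3.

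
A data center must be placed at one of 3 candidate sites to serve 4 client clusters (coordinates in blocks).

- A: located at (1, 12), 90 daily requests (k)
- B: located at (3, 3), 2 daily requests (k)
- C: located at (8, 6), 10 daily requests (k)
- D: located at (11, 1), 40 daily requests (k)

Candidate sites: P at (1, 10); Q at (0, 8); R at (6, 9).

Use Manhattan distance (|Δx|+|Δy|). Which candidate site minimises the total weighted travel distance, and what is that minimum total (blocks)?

Total weighted distance at each candidate:
  P (1, 10): total = 1068
  Q (0, 8): total = 1286
  R (6, 9): total = 1308
Minimum is at P with total 1068 blocks.

P, total 1068 blocks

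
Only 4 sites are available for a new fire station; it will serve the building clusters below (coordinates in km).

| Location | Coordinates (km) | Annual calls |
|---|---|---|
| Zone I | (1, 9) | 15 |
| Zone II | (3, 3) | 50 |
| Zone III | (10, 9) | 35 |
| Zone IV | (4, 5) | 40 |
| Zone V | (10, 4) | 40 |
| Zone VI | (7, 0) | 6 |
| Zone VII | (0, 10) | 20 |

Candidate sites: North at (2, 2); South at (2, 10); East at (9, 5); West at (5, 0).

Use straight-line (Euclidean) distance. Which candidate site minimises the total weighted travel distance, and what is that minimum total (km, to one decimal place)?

Total weighted distance at each candidate:
  North (2, 2): total = 1220.1
  South (2, 10): total = 1379.4
  East (9, 5): total = 1089.5
  West (5, 0): total = 1384.1
Minimum is at East with total 1089.5 km.

East, total 1089.5 km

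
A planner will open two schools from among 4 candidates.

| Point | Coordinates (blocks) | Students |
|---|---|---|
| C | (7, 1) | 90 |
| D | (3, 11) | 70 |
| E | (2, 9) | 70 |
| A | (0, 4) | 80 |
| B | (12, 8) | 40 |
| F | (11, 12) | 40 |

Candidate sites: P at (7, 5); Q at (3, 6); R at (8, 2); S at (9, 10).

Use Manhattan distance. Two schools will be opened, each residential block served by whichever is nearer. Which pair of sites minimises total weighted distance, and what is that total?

{Q, R}, total 2130

Evaluate every pair (each demand assigned to the nearer of the two):
  {Q, R}: total = 2130
  {P, Q}: total = 2150
  {Q, S}: total = 2200
  {R, S}: total = 2390
  {P, S}: total = 2410
  {P, R}: total = 2910
Best pair: {Q, R} with total 2130.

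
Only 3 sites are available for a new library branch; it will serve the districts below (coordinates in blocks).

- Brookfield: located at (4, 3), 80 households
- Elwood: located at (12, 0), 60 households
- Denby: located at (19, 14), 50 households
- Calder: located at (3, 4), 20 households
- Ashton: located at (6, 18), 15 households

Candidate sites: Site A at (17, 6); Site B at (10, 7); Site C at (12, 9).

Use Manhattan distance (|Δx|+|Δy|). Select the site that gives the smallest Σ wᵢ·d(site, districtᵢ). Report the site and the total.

Total weighted distance at each candidate:
  Site A (17, 6): total = 3105
  Site B (10, 7): total = 2565
  Site C (12, 9): total = 2765
Minimum is at Site B with total 2565 blocks.

Site B, total 2565 blocks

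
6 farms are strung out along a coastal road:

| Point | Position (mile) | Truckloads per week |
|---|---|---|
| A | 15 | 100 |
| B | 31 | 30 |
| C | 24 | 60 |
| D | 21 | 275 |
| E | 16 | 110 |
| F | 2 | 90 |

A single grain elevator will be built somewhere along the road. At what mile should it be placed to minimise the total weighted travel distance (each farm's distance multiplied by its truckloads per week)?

x = 21

For a sum of weighted absolute distances on a line, the optimum is the weighted median (not the mean). Total weight W = 665; half-weight = 332.5.
Sort by position and accumulate weight:
  mile 2 (F, w=90) → cum 90
  mile 15 (A, w=100) → cum 190
  mile 16 (E, w=110) → cum 300
  mile 21 (D, w=275) → cum 575  ≥ 332.5 → median here
  mile 24 (C, w=60) → cum 635
  mile 31 (B, w=30) → cum 665
Optimal location: mile 21.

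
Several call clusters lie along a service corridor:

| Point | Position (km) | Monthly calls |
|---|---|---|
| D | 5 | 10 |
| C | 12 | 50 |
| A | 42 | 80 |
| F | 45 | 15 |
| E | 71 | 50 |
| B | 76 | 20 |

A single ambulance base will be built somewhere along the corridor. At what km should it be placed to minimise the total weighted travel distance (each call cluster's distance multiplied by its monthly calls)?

x = 42

For a sum of weighted absolute distances on a line, the optimum is the weighted median (not the mean). Total weight W = 225; half-weight = 112.5.
Sort by position and accumulate weight:
  km 5 (D, w=10) → cum 10
  km 12 (C, w=50) → cum 60
  km 42 (A, w=80) → cum 140  ≥ 112.5 → median here
  km 45 (F, w=15) → cum 155
  km 71 (E, w=50) → cum 205
  km 76 (B, w=20) → cum 225
Optimal location: km 42.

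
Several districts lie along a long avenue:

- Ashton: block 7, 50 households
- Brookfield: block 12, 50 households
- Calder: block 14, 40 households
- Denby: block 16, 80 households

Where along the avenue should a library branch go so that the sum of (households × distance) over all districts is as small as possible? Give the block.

x = 14

For a sum of weighted absolute distances on a line, the optimum is the weighted median (not the mean). Total weight W = 220; half-weight = 110.
Sort by position and accumulate weight:
  block 7 (Ashton, w=50) → cum 50
  block 12 (Brookfield, w=50) → cum 100
  block 14 (Calder, w=40) → cum 140  ≥ 110 → median here
  block 16 (Denby, w=80) → cum 220
Optimal location: block 14.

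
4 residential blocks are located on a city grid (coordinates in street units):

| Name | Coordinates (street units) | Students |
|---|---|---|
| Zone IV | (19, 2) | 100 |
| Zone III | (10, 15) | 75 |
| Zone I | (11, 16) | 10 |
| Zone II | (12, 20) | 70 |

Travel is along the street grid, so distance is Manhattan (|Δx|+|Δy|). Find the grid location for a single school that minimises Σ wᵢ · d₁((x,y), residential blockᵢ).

Manhattan distance separates: Σwᵢ(|x−xᵢ|+|y−yᵢ|) = Σwᵢ|x−xᵢ| + Σwᵢ|y−yᵢ|, so x and y are optimised independently as 1-D weighted medians.
Total weight W = 255; half = 127.5.
x-coordinate, sorted with cumulative weight:
  x=10 (Zone III, w=75) cum 75
  x=11 (Zone I, w=10) cum 85
  x=12 (Zone II, w=70) cum 155  ← median
  x=19 (Zone IV, w=100) cum 255
⇒ x* = 12
y-coordinate, sorted with cumulative weight:
  y=2 (Zone IV, w=100) cum 100
  y=15 (Zone III, w=75) cum 175  ← median
  y=16 (Zone I, w=10) cum 185
  y=20 (Zone II, w=70) cum 255
⇒ y* = 15

(12, 15)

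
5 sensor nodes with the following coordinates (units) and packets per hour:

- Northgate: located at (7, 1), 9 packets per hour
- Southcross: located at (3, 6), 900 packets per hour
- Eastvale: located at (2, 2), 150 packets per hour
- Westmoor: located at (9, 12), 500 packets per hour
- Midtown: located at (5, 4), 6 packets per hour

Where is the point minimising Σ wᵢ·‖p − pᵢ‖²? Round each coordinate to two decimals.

The minimiser of Σwᵢ‖p−pᵢ‖² is the weighted centroid p* = (Σwᵢpᵢ)/(Σwᵢ).
Σwᵢ = 1565.
Σwᵢxᵢ = 9·7 + 900·3 + 150·2 + 500·9 + 6·5 = 7593.
Σwᵢyᵢ = 9·1 + 900·6 + 150·2 + 500·12 + 6·4 = 11733.
x* = 7593/1565 = 4.85, y* = 11733/1565 = 7.50.

(4.85, 7.50)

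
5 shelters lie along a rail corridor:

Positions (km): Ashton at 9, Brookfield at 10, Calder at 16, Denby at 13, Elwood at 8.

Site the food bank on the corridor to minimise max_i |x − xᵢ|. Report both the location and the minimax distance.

The 1-center on a line is the midpoint of the two extreme points: leftmost at 8, rightmost at 16.
Optimal location = (8 + 16)/2 = 12; maximum distance = (16 − 8)/2 = 4.

location 12, max distance 4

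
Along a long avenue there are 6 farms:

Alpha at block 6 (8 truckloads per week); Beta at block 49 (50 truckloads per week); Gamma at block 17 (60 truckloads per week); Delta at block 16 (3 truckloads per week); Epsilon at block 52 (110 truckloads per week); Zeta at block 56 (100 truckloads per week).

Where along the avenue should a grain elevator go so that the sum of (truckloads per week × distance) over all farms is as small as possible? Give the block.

x = 52

For a sum of weighted absolute distances on a line, the optimum is the weighted median (not the mean). Total weight W = 331; half-weight = 165.5.
Sort by position and accumulate weight:
  block 6 (Alpha, w=8) → cum 8
  block 16 (Delta, w=3) → cum 11
  block 17 (Gamma, w=60) → cum 71
  block 49 (Beta, w=50) → cum 121
  block 52 (Epsilon, w=110) → cum 231  ≥ 165.5 → median here
  block 56 (Zeta, w=100) → cum 331
Optimal location: block 52.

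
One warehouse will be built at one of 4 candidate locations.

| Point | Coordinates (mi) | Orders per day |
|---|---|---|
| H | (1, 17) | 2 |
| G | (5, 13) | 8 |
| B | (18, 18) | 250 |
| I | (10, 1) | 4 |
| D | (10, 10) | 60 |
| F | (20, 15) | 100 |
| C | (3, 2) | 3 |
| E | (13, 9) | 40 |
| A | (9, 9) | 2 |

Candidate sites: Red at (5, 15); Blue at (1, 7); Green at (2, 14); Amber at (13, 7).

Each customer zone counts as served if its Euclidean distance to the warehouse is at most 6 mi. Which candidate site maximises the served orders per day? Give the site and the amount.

Amber, covering 102

Coverage radius r = 6 mi; a point is covered iff (Δx)²+(Δy)² ≤ 6² = 36.
  Red (5, 15): covers {H, G} → 10
  Blue (1, 7): covers {C} → 3
  Green (2, 14): covers {H, G} → 10
  Amber (13, 7): covers {D, E, A} → 102
Maximum coverage at Amber: 102 orders per day.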